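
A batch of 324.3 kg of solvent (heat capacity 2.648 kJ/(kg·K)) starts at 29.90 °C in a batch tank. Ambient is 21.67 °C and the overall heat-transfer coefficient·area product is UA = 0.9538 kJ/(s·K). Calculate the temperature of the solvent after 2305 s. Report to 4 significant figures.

Unsteady energy balance on the tank contents: M c_p dT/dt = −UA(T − T_amb).
dT/dt = (T_ss − T)/τ with T_ss = T_amb = 21.6700 °C, τ = M c_p/UA = 324.3·2.648/0.9538 = 900.342 s.
Solution: T(t) = T_ss + (T₀ − T_ss) e^(−t/τ).
T(2305) = 21.6700 + (8.23000)·0.0772941 = 22.3061 °C.

22.31 °C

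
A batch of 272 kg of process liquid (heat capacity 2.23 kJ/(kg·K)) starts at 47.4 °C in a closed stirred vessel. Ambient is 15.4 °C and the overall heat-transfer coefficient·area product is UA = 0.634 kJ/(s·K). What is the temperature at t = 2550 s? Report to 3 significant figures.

17.6 °C

Lumped-capacitance energy balance: M c_p dT/dt = UA(T_amb − T).
dT/dt = (T_ss − T)/τ with T_ss = T_amb = 15.400 °C, τ = M c_p/UA = 272·2.23/0.634 = 956.72 s.
This is linear first-order; T(t) = T_ss + (T₀ − T_ss) e^(−t/τ).
T(2550) = 15.400 + (32.000)·0.069574 = 17.626 °C.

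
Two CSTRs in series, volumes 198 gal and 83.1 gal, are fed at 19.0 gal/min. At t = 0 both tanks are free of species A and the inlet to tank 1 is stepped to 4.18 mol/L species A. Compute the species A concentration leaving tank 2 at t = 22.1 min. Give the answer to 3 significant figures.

Time constants: τᵢ = Vᵢ/Q for each well-mixed tank.
τ₁ = 198/19.0 = 10.421 min; τ₂ = 83.1/19.0 = 4.3737 min.
Solving the cascade with C₁(0)=C₂(0)=0 gives C₂(t) = C_in[1 − (τ₁ e^(−t/τ₁) − τ₂ e^(−t/τ₂))/(τ₁ − τ₂)].
At t = 22.1: e^(−t/τ₁) = 0.11995, e^(−t/τ₂) = 0.0063905.
C₂ = 4.18·[1 − (10.421·0.11995 − 4.3737·0.0063905)/(6.0474)] = 4.18·0.79793 = 3.3353 mol/L.

3.34 mol/L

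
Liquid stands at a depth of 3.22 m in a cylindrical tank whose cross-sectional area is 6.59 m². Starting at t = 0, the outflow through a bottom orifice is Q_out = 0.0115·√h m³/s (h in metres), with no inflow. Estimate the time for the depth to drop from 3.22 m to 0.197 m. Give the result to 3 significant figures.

1550 s

A dh/dt = −Q_out = −0.0115 √h.
∫ h^(−1/2) dh = −(0.0115/A) ∫ dt, giving 2√h = 2√h₀ − (0.0115/A) t.
t = 2A(√h₀ − √h)/0.0115 = 2·6.59·(√3.22 − √0.197)/0.0115
  = 13.180 × (1.7944 − 0.44385) / 0.0115 = 1547.9 s.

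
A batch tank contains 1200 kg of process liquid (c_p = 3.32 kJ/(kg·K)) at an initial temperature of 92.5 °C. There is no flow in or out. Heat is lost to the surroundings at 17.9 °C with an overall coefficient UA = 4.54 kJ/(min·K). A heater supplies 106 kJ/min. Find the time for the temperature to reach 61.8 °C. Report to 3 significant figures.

802 min

Lumped-capacitance energy balance: M c_p dT/dt = UA(T_amb − T) + Q̇.
τ = M c_p/UA = 877.53 min; T_ss = T_amb + Q̇/UA = 17.9 + 106/4.54 = 41.248 °C.
T(t) = T_ss + (T₀ − T_ss)e^(−t/τ); set T = 61.8:
t = −τ ln[(T − T_ss)/(T₀ − T_ss)] = −877.53 · ln(0.40100) = 801.89 min.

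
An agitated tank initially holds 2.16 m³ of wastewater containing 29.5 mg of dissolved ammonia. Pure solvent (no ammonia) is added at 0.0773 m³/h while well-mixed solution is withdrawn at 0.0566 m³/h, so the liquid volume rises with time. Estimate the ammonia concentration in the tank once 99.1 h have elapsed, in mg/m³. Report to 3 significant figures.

1.13 mg/m³

Let m(t) be the amount of ammonia. Volume: V(t) = V₀ + (Q_in − Q_out) t = 2.16 + 0.020700 t; V(99.1) = 4.2114 m³.
No ammonia enters, so dm/dt = −Q_out · (m/V).
dm/m = −Q_out dt/(V₀ + 0.020700 t); integrating gives ln(m/m₀) = −(Q_out/(Q_in−Q_out)) ln(V/V₀).
m = m₀ (V₀/V)^(Q_out/(Q_in−Q_out)) = 29.5 × (2.16/4.2114)^(2.7343) = 4.7529 mg.
C = m/V = 4.7529/4.2114 = 1.1286 mg/m³.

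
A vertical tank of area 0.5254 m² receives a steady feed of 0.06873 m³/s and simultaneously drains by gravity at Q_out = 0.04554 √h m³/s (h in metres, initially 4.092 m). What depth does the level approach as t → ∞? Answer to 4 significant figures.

Level balance: A dh/dt = 0.06873 − 0.04554 √h. Setting dh/dt = 0:
Q_in = 0.04554 √h_ss ⇒ √h_ss = 0.06873/0.04554 = 1.50922.
h_ss = 1.50922² = 2.27775 m. (Since h₀ = 4.092 m > h_ss, the level will fall toward this value.)

2.278 m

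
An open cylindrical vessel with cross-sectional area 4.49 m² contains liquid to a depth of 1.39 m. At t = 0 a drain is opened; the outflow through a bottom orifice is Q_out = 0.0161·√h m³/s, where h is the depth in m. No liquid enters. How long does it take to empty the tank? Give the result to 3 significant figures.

658 s

A dh/dt = −Q_out = −0.0161 √h.
Separate and integrate: 2(√h − √h₀) = −(0.0161/A) t.
Tank is empty when √h = 0: t_empty = 2A√h₀/0.0161.
t_empty = 2·4.49·√1.39/0.0161 = 8.9800·1.1790/0.0161 = 657.59 s.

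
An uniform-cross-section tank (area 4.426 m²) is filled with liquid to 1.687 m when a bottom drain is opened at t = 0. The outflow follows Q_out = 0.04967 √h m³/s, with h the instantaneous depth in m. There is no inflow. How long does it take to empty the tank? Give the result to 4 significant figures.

231.5 s

A dh/dt = −Q_out = −0.04967 √h.
∫ h^(−1/2) dh = −(0.04967/A) ∫ dt, giving 2√h = 2√h₀ − (0.04967/A) t.
Tank is empty when √h = 0: t_empty = 2A√h₀/0.04967.
t_empty = 2·4.426·√1.687/0.04967 = 8.85200·1.29885/0.04967 = 231.475 s.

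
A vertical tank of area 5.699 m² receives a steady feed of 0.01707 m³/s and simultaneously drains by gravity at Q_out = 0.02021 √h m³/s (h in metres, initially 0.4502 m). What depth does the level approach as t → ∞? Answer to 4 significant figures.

Level balance: A dh/dt = 0.01707 − 0.02021 √h. Setting dh/dt = 0:
Q_in = 0.02021 √h_ss ⇒ √h_ss = 0.01707/0.02021 = 0.844631.
h_ss = 0.844631² = 0.713402 m. (Since h₀ = 0.4502 m < h_ss, the level will rise toward this value.)

0.7134 m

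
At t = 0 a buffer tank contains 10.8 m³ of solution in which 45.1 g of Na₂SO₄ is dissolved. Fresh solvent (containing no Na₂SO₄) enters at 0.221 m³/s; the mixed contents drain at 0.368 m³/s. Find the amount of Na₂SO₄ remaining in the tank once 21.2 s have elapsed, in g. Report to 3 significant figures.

Let m(t) be the amount of Na₂SO₄. Volume: V(t) = V₀ + (Q_in − Q_out) t = 10.8 − 0.14700 t; V(21.2) = 7.6836 m³.
Species balance (pure solvent in): dm/dt = −Q_out · m/V(t).
dm/m = −Q_out dt/(V₀ − 0.14700 t); integrating gives ln(m/m₀) = −(Q_out/(Q_in−Q_out)) ln(V/V₀).
m = m₀ (V₀/V)^(Q_out/(Q_in−Q_out)) = 45.1 × (10.8/7.6836)^(-2.5034) = 19.232 g.

19.2 g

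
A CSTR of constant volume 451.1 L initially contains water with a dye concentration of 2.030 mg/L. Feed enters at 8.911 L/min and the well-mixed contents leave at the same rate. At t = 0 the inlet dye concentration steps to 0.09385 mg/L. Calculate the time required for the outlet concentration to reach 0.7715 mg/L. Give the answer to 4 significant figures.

53.15 min

Species balance: V dC/dt = Q(C_in − C) ⇒ τ = V/Q = 50.6228 min.
C(t) = C_in + (C₀ − C_in) e^(−t/τ). Set C = 0.7715 and solve for t:
e^(−t/τ) = (C − C_in)/(C₀ − C_in) = (0.7715 − 0.09385)/(2.030 − 0.09385) = 0.349999
t = −τ ln(…) = 50.6228 × 1.04983 = 53.1451 min.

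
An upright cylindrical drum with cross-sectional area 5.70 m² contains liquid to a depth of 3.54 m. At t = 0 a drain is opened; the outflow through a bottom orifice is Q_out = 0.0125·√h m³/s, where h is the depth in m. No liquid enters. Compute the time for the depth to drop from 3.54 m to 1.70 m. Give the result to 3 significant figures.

527 s

With no inflow, A dh/dt = −0.0125 √h.
∫ h^(−1/2) dh = −(0.0125/A) ∫ dt, giving 2√h = 2√h₀ − (0.0125/A) t.
t = 2A(√h₀ − √h)/0.0125 = 2·5.70·(√3.54 − √1.70)/0.0125
  = 11.400 × (1.8815 − 1.3038) / 0.0125 = 526.82 s.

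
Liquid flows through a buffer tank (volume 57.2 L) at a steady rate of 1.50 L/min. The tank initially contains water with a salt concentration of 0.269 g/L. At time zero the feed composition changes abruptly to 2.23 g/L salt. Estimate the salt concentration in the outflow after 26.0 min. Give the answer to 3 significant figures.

Accumulation = in − out for the solute gives V dC/dt = Q(C_in − C).
Time constant τ = V/Q = 57.2/1.50 = 38.133 min.
Integrating: C(t) = C_in + (C₀ − C_in) e^(−t/τ).
C(26.0) = 2.23 + (0.269 − 2.23)·e^(−26.0/38.133) = 2.23 + (-1.9610)·0.50570 = 1.2383 g/L.

1.24 g/L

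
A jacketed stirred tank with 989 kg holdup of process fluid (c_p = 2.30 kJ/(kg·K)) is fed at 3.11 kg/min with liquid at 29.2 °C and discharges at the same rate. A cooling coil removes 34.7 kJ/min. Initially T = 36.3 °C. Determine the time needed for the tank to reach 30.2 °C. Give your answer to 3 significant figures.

227 min

Unsteady energy balance on the tank contents: M c_p dT/dt = ṁ c_p (T_in − T) − 34.7.
τ = M/ṁ = 318.01 min; T_ss = T_in − Q̇/(ṁ c_p) = 24.349 °C.
T(t) = T_ss + (T₀ − T_ss) e^(−t/τ). Set T = 30.2:
e^(−t/τ) = (30.2 − 24.349)/(36.3 − 24.349) = 0.48959
t = −318.01 · ln(0.48959) = 227.12 min.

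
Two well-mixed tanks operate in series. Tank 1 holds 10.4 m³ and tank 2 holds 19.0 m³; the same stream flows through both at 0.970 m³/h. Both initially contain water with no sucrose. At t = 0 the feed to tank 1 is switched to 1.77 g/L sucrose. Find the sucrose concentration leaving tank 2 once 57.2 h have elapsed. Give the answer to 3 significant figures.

Species balance on tank i: dCᵢ/dt = (Cᵢ₋₁ − Cᵢ)/τᵢ with τᵢ = Vᵢ/Q.
τ₁ = 10.4/0.970 = 10.722 h; τ₂ = 19.0/0.970 = 19.588 h.
Solving the cascade with C₁(0)=C₂(0)=0 gives C₂(t) = C_in[1 − (τ₁ e^(−t/τ₁) − τ₂ e^(−t/τ₂))/(τ₁ − τ₂)].
At t = 57.2: e^(−t/τ₁) = 0.0048199, e^(−t/τ₂) = 0.053922.
C₂ = 1.77·[1 − (10.722·0.0048199 − 19.588·0.053922)/(-8.8660)] = 1.77·0.88670 = 1.5695 g/L.

1.57 g/L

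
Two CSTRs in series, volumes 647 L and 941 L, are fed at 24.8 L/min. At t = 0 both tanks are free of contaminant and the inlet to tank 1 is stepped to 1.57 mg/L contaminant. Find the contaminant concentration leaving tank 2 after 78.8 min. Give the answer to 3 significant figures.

Species balance on tank i: dCᵢ/dt = (Cᵢ₋₁ − Cᵢ)/τᵢ with τᵢ = Vᵢ/Q.
τ₁ = 647/24.8 = 26.089 min; τ₂ = 941/24.8 = 37.944 min.
Tank 1: C₁ = C_in(1 − e^(−t/τ₁)). Tank 2 (τ₁ ≠ τ₂): C₂ = C_in[1 − (τ₁ e^(−t/τ₁) − τ₂ e^(−t/τ₂))/(τ₁ − τ₂)].
At t = 78.8: e^(−t/τ₁) = 0.048779, e^(−t/τ₂) = 0.12533.
C₂ = 1.57·[1 − (26.089·0.048779 − 37.944·0.12533)/(-11.855)] = 1.57·0.70619 = 1.1087 mg/L.

1.11 mg/L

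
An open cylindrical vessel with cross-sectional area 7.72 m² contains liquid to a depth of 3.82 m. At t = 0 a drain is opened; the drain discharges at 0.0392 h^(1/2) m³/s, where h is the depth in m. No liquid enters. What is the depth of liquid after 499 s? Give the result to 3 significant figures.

Mass balance (ρ constant): A dh/dt = −0.0392 √h.
∫ h^(−1/2) dh = −(0.0392/A) ∫ dt, giving 2√h = 2√h₀ − (0.0392/A) t.
√h = √3.82 − 0.0392·499/(2·7.72) = 1.9545 − 1.2669 = 0.68759.
h = 0.68759² = 0.47278 m.

0.473 m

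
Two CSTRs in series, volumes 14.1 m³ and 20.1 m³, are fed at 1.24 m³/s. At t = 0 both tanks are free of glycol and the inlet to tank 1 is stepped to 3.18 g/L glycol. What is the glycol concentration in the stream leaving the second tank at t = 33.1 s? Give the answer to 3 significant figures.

Each tank obeys Vᵢ dCᵢ/dt = Q(Cᵢ₋₁ − Cᵢ), so τᵢ = Vᵢ/Q.
τ₁ = 14.1/1.24 = 11.371 s; τ₂ = 20.1/1.24 = 16.210 s.
Tank 1: C₁ = C_in(1 − e^(−t/τ₁)). Tank 2 (τ₁ ≠ τ₂): C₂ = C_in[1 − (τ₁ e^(−t/τ₁) − τ₂ e^(−t/τ₂))/(τ₁ − τ₂)].
At t = 33.1: e^(−t/τ₁) = 0.054426, e^(−t/τ₂) = 0.12977.
C₂ = 3.18·[1 − (11.371·0.054426 − 16.210·0.12977)/(-4.8387)] = 3.18·0.69317 = 2.2043 g/L.

2.20 g/L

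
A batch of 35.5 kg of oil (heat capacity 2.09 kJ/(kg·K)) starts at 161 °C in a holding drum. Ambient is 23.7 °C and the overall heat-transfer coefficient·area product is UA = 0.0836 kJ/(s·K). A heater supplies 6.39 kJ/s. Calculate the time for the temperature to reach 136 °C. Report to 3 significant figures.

469 s

Lumped-capacitance energy balance: M c_p dT/dt = UA(T_amb − T) + Q̇.
τ = M c_p/UA = 887.50 s; T_ss = T_amb + Q̇/UA = 23.7 + 6.39/0.0836 = 100.14 °C.
T(t) = T_ss + (T₀ − T_ss)e^(−t/τ); set T = 136:
t = −τ ln[(T − T_ss)/(T₀ − T_ss)] = −887.50 · ln(0.58925) = 469.40 s.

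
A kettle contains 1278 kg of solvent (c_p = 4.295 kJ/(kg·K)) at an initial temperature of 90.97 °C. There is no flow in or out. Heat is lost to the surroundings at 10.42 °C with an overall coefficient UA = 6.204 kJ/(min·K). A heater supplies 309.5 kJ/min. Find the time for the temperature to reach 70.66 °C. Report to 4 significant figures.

960.7 min

Lumped-capacitance energy balance: M c_p dT/dt = UA(T_amb − T) + Q̇.
τ = M c_p/UA = 884.753 min; T_ss = T_amb + Q̇/UA = 10.42 + 309.5/6.204 = 60.3072 °C.
T(t) = T_ss + (T₀ − T_ss)e^(−t/τ); set T = 70.66:
t = −τ ln[(T − T_ss)/(T₀ − T_ss)] = −884.753 · ln(0.337635) = 960.657 min.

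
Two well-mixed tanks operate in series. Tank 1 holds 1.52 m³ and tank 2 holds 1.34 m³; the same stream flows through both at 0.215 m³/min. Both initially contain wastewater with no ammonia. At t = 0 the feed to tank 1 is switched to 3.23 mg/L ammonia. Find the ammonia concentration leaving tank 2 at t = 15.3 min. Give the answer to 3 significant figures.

2.16 mg/L

Each tank obeys Vᵢ dCᵢ/dt = Q(Cᵢ₋₁ − Cᵢ), so τᵢ = Vᵢ/Q.
τ₁ = 1.52/0.215 = 7.0698 min; τ₂ = 1.34/0.215 = 6.2326 min.
Tank 1: C₁ = C_in(1 − e^(−t/τ₁)). Tank 2 (τ₁ ≠ τ₂): C₂ = C_in[1 − (τ₁ e^(−t/τ₁) − τ₂ e^(−t/τ₂))/(τ₁ − τ₂)].
At t = 15.3: e^(−t/τ₁) = 0.11485, e^(−t/τ₂) = 0.085876.
C₂ = 3.23·[1 − (7.0698·0.11485 − 6.2326·0.085876)/(0.83721)] = 3.23·0.66947 = 2.1624 mg/L.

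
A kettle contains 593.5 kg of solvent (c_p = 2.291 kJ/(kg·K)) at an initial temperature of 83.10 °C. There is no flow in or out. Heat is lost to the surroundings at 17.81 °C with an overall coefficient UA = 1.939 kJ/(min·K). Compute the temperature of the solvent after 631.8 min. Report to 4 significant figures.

M c_p dT/dt = −UA(T − T_amb).
dT/dt = (T_ss − T)/τ with T_ss = T_amb = 17.8100 °C, τ = M c_p/UA = 593.5·2.291/1.939 = 701.242 min.
T approaches T_ss exponentially: T(t) = T_ss + (T₀ − T_ss) e^(−t/τ).
T(631.8) = 17.8100 + (65.2900)·0.406174 = 44.3291 °C.

44.33 °C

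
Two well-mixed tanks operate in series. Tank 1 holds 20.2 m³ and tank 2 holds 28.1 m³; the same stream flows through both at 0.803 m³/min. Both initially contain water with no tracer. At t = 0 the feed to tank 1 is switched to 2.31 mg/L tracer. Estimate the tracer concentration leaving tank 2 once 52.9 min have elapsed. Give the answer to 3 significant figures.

Each tank obeys Vᵢ dCᵢ/dt = Q(Cᵢ₋₁ − Cᵢ), so τᵢ = Vᵢ/Q.
τ₁ = 20.2/0.803 = 25.156 min; τ₂ = 28.1/0.803 = 34.994 min.
Solving the cascade with C₁(0)=C₂(0)=0 gives C₂(t) = C_in[1 − (τ₁ e^(−t/τ₁) − τ₂ e^(−t/τ₂))/(τ₁ − τ₂)].
At t = 52.9: e^(−t/τ₁) = 0.12210, e^(−t/τ₂) = 0.22054.
C₂ = 2.31·[1 − (25.156·0.12210 − 34.994·0.22054)/(-9.8381)] = 2.31·0.52777 = 1.2192 mg/L.

1.22 mg/L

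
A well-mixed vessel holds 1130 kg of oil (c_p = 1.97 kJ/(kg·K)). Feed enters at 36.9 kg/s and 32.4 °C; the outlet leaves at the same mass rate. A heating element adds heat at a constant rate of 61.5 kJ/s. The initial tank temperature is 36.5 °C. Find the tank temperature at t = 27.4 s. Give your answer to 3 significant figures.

M c_p dT/dt = ṁ c_p (T_in − T) + Q̇.
Rearrange: dT/dt = (T_ss − T)/τ with τ = M/ṁ = 30.623 s and T_ss = T_in + Q̇/(ṁ c_p) = 33.246 °C.
Solution: T(t) = T_ss + (T₀ − T_ss) e^(−t/τ).
T(27.4) = 33.246 + (3.2540)·e^(−27.4/30.623) = 33.246 + (3.2540)·0.40871 = 34.576 °C.

34.6 °C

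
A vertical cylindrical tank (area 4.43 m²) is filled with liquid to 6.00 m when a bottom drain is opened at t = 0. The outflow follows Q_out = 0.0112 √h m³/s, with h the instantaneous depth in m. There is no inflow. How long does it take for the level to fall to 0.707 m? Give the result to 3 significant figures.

A dh/dt = −Q_out = −0.0112 √h.
∫ h^(−1/2) dh = −(0.0112/A) ∫ dt, giving 2√h = 2√h₀ − (0.0112/A) t.
t = 2A(√h₀ − √h)/0.0112 = 2·4.43·(√6.00 − √0.707)/0.0112
  = 8.8600 × (2.4495 − 0.84083) / 0.0112 = 1272.6 s.

1270 s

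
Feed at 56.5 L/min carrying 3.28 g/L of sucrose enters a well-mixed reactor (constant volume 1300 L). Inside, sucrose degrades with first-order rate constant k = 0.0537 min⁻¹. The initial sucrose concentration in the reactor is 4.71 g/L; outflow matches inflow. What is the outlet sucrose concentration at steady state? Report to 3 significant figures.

Species balance: V dC/dt = Q C_in − Q C − k V C.
Steady state (dC/dt = 0): C_ss = Q C_in/(Q + kV) = C_in/(1 + kV/Q).
C_ss = 56.5·3.28/(56.5 + 0.0537·1300) = 185.32/126.31 = 1.4672 g/L.

1.47 g/L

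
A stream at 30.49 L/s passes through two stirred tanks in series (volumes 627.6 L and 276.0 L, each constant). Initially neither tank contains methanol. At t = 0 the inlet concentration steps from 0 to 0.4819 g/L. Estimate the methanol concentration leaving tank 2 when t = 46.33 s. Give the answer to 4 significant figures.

Species balance on tank i: dCᵢ/dt = (Cᵢ₋₁ − Cᵢ)/τᵢ with τᵢ = Vᵢ/Q.
τ₁ = 627.6/30.49 = 20.5838 s; τ₂ = 276.0/30.49 = 9.05215 s.
Tank 1: C₁ = C_in(1 − e^(−t/τ₁)). Tank 2 (τ₁ ≠ τ₂): C₂ = C_in[1 − (τ₁ e^(−t/τ₁) − τ₂ e^(−t/τ₂))/(τ₁ − τ₂)].
At t = 46.33: e^(−t/τ₁) = 0.105315, e^(−t/τ₂) = 0.00598726.
C₂ = 0.4819·[1 − (20.5838·0.105315 − 9.05215·0.00598726)/(11.5316)] = 0.4819·0.816714 = 0.393575 g/L.

0.3936 g/L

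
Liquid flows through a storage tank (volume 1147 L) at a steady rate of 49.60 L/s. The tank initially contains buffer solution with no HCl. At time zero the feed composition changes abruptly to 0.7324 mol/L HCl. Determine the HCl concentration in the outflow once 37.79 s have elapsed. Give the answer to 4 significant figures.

0.5895 mol/L

Accumulation = in − out for the solute gives V dC/dt = Q(C_in − C).
Time constant τ = V/Q = 1147/49.60 = 23.1250 s.
Solution: C(t) = C_in + (C₀ − C_in) e^(−t/τ).
C(37.79) = 0.7324 + (0 − 0.7324)·e^(−37.79/23.1250) = 0.7324 + (-0.732400)·0.195116 = 0.589497 mol/L.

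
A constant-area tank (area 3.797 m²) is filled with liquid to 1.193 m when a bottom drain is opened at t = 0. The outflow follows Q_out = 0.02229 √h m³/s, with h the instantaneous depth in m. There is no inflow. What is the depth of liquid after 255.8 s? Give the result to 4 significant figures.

Volume balance on the tank: A dh/dt = −0.02229 √h.
Separate and integrate: 2(√h − √h₀) = −(0.02229/A) t.
√h = √1.193 − 0.02229·255.8/(2·3.797) = 1.09225 − 0.750827 = 0.341418.
h = 0.341418² = 0.116566 m.

0.1166 m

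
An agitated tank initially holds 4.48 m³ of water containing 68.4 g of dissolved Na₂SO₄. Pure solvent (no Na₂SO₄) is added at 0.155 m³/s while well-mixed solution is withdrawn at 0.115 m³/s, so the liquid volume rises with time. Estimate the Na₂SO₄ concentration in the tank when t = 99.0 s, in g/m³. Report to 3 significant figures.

Total volume: dV/dt = Q_in − Q_out = 0.040000 m³/s, so V(t) = 4.48 + 0.040000 t and V(99.0) = 8.4400 m³.
Solute balance: dm/dt = 0 − Q_out C = −Q_out m/V(t).
Separate: dm/m = −Q_out dt/V(t) ⇒ ln(m/m₀) = −(Q_out/(Q_in−Q_out)) ln(V/V₀).
m = m₀ (V₀/V)^(Q_out/(Q_in−Q_out)) = 68.4 × (4.48/8.4400)^(2.8750) = 11.073 g.
C = m/V = 11.073/8.4400 = 1.3119 g/m³.

1.31 g/m³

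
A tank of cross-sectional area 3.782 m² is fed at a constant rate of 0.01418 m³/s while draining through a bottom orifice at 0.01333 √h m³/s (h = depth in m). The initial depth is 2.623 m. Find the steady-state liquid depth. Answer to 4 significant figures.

1.132 m

A dh/dt = Q_in − 0.01333 √h. Steady state requires inflow = outflow:
Q_in = 0.01333 √h_ss ⇒ √h_ss = 0.01418/0.01333 = 1.06377.
h_ss = 1.06377² = 1.13160 m. (Since h₀ = 2.623 m > h_ss, the level will fall toward this value.)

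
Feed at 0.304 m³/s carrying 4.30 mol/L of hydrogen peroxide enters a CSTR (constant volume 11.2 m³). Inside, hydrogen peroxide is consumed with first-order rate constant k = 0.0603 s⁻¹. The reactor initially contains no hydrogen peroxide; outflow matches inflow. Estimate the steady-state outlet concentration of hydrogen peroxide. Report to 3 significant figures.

Species balance: V dC/dt = Q C_in − Q C − k V C.
At steady state: 0 = Q C_in − (Q + kV) C_ss, so C_ss = Q C_in/(Q + kV).
C_ss = 0.304·4.30/(0.304 + 0.0603·11.2) = 1.3072/0.97936 = 1.3347 mol/L.

1.33 mol/L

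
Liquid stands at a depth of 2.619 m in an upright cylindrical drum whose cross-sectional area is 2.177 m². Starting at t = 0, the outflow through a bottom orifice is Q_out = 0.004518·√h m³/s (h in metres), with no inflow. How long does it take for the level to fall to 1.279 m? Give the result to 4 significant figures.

With no inflow, A dh/dt = −0.004518 √h.
This is separable: 2 d(√h)/dt = −0.004518/A, so √h = √h₀ − (0.004518/(2A)) t.
t = 2A(√h₀ − √h)/0.004518 = 2·2.177·(√2.619 − √1.279)/0.004518
  = 4.35400 × (1.61833 − 1.13093) / 0.004518 = 469.711 s.

469.7 s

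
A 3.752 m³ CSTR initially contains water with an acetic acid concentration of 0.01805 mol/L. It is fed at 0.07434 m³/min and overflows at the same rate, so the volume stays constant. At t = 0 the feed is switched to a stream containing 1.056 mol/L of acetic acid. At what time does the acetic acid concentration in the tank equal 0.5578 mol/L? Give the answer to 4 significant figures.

Species balance: V dC/dt = Q(C_in − C) ⇒ τ = V/Q = 50.4708 min.
C(t) = C_in + (C₀ − C_in) e^(−t/τ). Set C = 0.5578 and solve for t:
e^(−t/τ) = (C − C_in)/(C₀ − C_in) = (0.5578 − 1.056)/(0.01805 − 1.056) = 0.479985
t = −τ ln(…) = 50.4708 × 0.734001 = 37.0456 min.

37.05 min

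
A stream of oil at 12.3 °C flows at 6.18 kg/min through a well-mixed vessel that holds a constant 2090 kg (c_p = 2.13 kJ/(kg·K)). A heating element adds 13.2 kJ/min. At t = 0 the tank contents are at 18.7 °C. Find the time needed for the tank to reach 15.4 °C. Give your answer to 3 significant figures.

320 min

M c_p dT/dt = ṁ c_p (T_in − T) + Q̇.
τ = M/ṁ = 338.19 min; T_ss = T_in + Q̇/(ṁ c_p) = 13.303 °C.
T(t) = T_ss + (T₀ − T_ss) e^(−t/τ). Set T = 15.4:
e^(−t/τ) = (15.4 − 13.303)/(18.7 − 13.303) = 0.38857
t = −338.19 · ln(0.38857) = 319.68 min.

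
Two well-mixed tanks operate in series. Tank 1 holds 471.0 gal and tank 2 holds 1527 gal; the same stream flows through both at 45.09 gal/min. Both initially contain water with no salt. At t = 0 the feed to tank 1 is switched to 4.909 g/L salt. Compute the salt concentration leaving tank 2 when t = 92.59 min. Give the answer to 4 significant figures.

Each tank obeys Vᵢ dCᵢ/dt = Q(Cᵢ₋₁ − Cᵢ), so τᵢ = Vᵢ/Q.
τ₁ = 471.0/45.09 = 10.4458 min; τ₂ = 1527/45.09 = 33.8656 min.
Tank 1: C₁ = C_in(1 − e^(−t/τ₁)). Tank 2 (τ₁ ≠ τ₂): C₂ = C_in[1 − (τ₁ e^(−t/τ₁) − τ₂ e^(−t/τ₂))/(τ₁ − τ₂)].
At t = 92.59: e^(−t/τ₁) = 0.000141407, e^(−t/τ₂) = 0.0649562.
C₂ = 4.909·[1 − (10.4458·0.000141407 − 33.8656·0.0649562)/(-23.4198)] = 4.909·0.906135 = 4.44822 g/L.

4.448 g/L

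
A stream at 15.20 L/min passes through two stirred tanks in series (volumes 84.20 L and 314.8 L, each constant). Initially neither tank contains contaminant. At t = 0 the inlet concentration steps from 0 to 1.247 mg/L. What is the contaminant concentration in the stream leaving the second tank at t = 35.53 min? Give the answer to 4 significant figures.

Each tank obeys Vᵢ dCᵢ/dt = Q(Cᵢ₋₁ − Cᵢ), so τᵢ = Vᵢ/Q.
τ₁ = 84.20/15.20 = 5.53947 min; τ₂ = 314.8/15.20 = 20.7105 min.
Tank 1: C₁ = C_in(1 − e^(−t/τ₁)). Tank 2 (τ₁ ≠ τ₂): C₂ = C_in[1 − (τ₁ e^(−t/τ₁) − τ₂ e^(−t/τ₂))/(τ₁ − τ₂)].
At t = 35.53: e^(−t/τ₁) = 0.00163851, e^(−t/τ₂) = 0.179864.
C₂ = 1.247·[1 − (5.53947·0.00163851 − 20.7105·0.179864)/(-15.1711)] = 1.247·0.755059 = 0.941559 mg/L.

0.9416 mg/L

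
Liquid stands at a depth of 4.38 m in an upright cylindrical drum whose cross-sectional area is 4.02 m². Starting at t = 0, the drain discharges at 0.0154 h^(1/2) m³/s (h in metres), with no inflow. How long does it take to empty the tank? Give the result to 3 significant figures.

A dh/dt = −Q_out = −0.0154 √h.
This is separable: 2 d(√h)/dt = −0.0154/A, so √h = √h₀ − (0.0154/(2A)) t.
Tank is empty when √h = 0: t_empty = 2A√h₀/0.0154.
t_empty = 2·4.02·√4.38/0.0154 = 8.0400·2.0928/0.0154 = 1092.6 s.

1090 s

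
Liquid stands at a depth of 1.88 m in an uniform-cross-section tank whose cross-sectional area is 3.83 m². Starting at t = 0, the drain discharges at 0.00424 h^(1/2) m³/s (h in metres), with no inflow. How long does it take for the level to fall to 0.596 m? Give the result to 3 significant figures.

1080 s

With no inflow, A dh/dt = −0.00424 √h.
This is separable: 2 d(√h)/dt = −0.00424/A, so √h = √h₀ − (0.00424/(2A)) t.
t = 2A(√h₀ − √h)/0.00424 = 2·3.83·(√1.88 − √0.596)/0.00424
  = 7.6600 × (1.3711 − 0.77201) / 0.00424 = 1082.4 s.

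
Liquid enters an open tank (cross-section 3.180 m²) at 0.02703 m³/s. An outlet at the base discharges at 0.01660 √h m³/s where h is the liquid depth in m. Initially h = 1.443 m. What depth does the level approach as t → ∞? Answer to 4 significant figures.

2.651 m

Level balance: A dh/dt = 0.02703 − 0.01660 √h. Setting dh/dt = 0:
Q_in = 0.01660 √h_ss ⇒ √h_ss = 0.02703/0.01660 = 1.62831.
h_ss = 1.62831² = 2.65140 m. (Since h₀ = 1.443 m < h_ss, the level will rise toward this value.)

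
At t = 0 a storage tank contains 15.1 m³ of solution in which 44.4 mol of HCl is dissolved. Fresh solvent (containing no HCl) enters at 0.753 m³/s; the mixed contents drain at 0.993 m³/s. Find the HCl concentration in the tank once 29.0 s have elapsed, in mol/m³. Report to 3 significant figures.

Let m(t) be the amount of HCl. Volume: V(t) = V₀ + (Q_in − Q_out) t = 15.1 − 0.24000 t; V(29.0) = 8.1400 m³.
Solute balance: dm/dt = 0 − Q_out C = −Q_out m/V(t).
dm/m = −Q_out dt/(V₀ − 0.24000 t); integrating gives ln(m/m₀) = −(Q_out/(Q_in−Q_out)) ln(V/V₀).
m = m₀ (V₀/V)^(Q_out/(Q_in−Q_out)) = 44.4 × (15.1/8.1400)^(-4.1375) = 3.4441 mol.
C = m/V = 3.4441/8.1400 = 0.42311 mol/m³.

0.423 mol/m³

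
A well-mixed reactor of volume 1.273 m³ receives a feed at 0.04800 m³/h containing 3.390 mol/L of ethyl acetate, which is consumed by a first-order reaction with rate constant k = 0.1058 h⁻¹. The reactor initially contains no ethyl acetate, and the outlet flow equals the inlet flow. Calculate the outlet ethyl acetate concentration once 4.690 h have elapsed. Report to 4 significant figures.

0.4363 mol/L

V dC/dt = Q(C_in − C) − k V C.
dC/dt = (Q/V) C_in − (Q/V + k) C; effective rate a = Q/V + k = 0.0377062 + 0.1058 = 0.143506 h⁻¹.
C_ss = Q C_in/(Q + kV) = 0.890721 mol/L; C(t) = C_ss + (C₀ − C_ss) e^(−a t).
C(4.690) = 0.890721 + (-0.890721)·e^(−0.143506·4.690) = 0.890721 + (-0.890721)·0.510153 = 0.436317 mol/L.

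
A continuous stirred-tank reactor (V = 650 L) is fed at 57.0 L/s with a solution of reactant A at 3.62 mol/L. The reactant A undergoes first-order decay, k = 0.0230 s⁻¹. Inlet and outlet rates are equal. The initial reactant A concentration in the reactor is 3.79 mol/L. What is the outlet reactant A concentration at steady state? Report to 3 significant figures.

2.87 mol/L

Accumulation = in − out − consumed: V dC/dt = Q C_in − Q C − k V C.
Steady state (dC/dt = 0): C_ss = Q C_in/(Q + kV) = C_in/(1 + kV/Q).
C_ss = 57.0·3.62/(57.0 + 0.0230·650) = 206.34/71.950 = 2.8678 mol/L.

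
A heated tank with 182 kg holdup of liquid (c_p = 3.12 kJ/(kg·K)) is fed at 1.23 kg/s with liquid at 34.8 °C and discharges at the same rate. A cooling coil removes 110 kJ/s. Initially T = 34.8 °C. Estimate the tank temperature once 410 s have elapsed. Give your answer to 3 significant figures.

7.93 °C

Unsteady energy balance on the tank contents: M c_p dT/dt = ṁ c_p (T_in − T) − 110.
Rearrange: dT/dt = (T_ss − T)/τ with τ = M/ṁ = 147.97 s and T_ss = T_in − Q̇/(ṁ c_p) = 6.1363 °C.
This is linear first-order; T(t) = T_ss + (T₀ − T_ss) e^(−t/τ).
T(410) = 6.1363 + (28.664)·e^(−410/147.97) = 6.1363 + (28.664)·0.062607 = 7.9308 °C.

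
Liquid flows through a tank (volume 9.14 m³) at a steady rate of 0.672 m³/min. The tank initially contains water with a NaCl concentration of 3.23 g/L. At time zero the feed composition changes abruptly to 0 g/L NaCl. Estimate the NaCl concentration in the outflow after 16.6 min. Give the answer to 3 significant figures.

Transient balance on the dissolved component: V dC/dt = Q(C_in − C).
Time constant τ = V/Q = 9.14/0.672 = 13.601 min.
Integrating: C(t) = C_in + (C₀ − C_in) e^(−t/τ).
C(16.6) = 0 + (3.23 − 0)·e^(−16.6/13.601) = 0 + (3.2300)·0.29509 = 0.95313 g/L.

0.953 g/L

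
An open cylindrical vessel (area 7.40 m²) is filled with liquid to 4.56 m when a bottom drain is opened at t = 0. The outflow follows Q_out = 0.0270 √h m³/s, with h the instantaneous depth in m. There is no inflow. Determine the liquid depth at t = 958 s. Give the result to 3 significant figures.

0.150 m

With no inflow, A dh/dt = −0.0270 √h.
Separate and integrate: 2(√h − √h₀) = −(0.0270/A) t.
√h = √4.56 − 0.0270·958/(2·7.40) = 2.1354 − 1.7477 = 0.38771.
h = 0.38771² = 0.15032 m.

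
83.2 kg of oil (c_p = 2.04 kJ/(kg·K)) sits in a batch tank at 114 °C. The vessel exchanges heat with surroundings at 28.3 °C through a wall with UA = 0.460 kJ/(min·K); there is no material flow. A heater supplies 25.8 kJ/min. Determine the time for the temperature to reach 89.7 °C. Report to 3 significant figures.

M c_p dT/dt = −UA(T − T_amb) + Q̇.
τ = M c_p/UA = 368.97 min; T_ss = T_amb + Q̇/UA = 28.3 + 25.8/0.460 = 84.387 °C.
T(t) = T_ss + (T₀ − T_ss)e^(−t/τ); set T = 89.7:
t = −τ ln[(T − T_ss)/(T₀ − T_ss)] = −368.97 · ln(0.17942) = 633.92 min.

634 min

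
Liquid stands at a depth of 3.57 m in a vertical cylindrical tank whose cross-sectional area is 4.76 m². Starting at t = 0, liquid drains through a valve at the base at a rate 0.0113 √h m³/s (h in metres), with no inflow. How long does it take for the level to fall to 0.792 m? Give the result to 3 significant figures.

842 s

Volume balance on the tank: A dh/dt = −0.0113 √h.
Separate and integrate: 2(√h − √h₀) = −(0.0113/A) t.
t = 2A(√h₀ − √h)/0.0113 = 2·4.76·(√3.57 − √0.792)/0.0113
  = 9.5200 × (1.8894 − 0.88994) / 0.0113 = 842.06 s.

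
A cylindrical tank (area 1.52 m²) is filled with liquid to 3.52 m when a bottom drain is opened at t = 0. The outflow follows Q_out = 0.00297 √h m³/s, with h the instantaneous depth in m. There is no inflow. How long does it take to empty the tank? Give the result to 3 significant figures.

1920 s

A dh/dt = −Q_out = −0.00297 √h.
This is separable: 2 d(√h)/dt = −0.00297/A, so √h = √h₀ − (0.00297/(2A)) t.
Tank is empty when √h = 0: t_empty = 2A√h₀/0.00297.
t_empty = 2·1.52·√3.52/0.00297 = 3.0400·1.8762/0.00297 = 1920.4 s.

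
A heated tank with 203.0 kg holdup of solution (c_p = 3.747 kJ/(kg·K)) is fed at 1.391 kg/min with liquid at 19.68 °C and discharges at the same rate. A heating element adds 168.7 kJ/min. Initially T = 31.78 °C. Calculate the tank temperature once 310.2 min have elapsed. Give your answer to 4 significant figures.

49.63 °C

Unsteady energy balance on the tank contents: M c_p dT/dt = ṁ c_p (T_in − T) + 168.7.
τ = M/ṁ = 145.938 min; T_ss = T_in + Q̇/(ṁ c_p) = 19.68 + 168.7/(1.391·3.747) = 52.0471 °C.
T approaches T_ss exponentially: T(t) = T_ss + (T₀ − T_ss) e^(−t/τ).
T(310.2) = 52.0471 + (-20.2671)·e^(−310.2/145.938) = 52.0471 + (-20.2671)·0.119366 = 49.6279 °C.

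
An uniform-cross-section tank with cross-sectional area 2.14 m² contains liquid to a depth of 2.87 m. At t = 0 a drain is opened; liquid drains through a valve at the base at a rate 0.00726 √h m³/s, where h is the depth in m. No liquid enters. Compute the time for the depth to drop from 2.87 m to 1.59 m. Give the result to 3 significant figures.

255 s

A dh/dt = −Q_out = −0.00726 √h.
∫ h^(−1/2) dh = −(0.00726/A) ∫ dt, giving 2√h = 2√h₀ − (0.00726/A) t.
t = 2A(√h₀ − √h)/0.00726 = 2·2.14·(√2.87 − √1.59)/0.00726
  = 4.2800 × (1.6941 − 1.2610) / 0.00726 = 255.36 s.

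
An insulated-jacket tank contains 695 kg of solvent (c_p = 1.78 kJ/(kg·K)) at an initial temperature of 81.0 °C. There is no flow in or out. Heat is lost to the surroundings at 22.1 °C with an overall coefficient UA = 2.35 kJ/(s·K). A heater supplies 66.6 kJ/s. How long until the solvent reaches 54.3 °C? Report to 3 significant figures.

Unsteady energy balance on the tank contents: M c_p dT/dt = −UA(T − T_amb) + Q̇.
τ = M c_p/UA = 526.43 s; T_ss = T_amb + Q̇/UA = 22.1 + 66.6/2.35 = 50.440 °C.
T(t) = T_ss + (T₀ − T_ss)e^(−t/τ); set T = 54.3:
t = −τ ln[(T − T_ss)/(T₀ − T_ss)] = −526.43 · ln(0.12630) = 1089.2 s.

1090 s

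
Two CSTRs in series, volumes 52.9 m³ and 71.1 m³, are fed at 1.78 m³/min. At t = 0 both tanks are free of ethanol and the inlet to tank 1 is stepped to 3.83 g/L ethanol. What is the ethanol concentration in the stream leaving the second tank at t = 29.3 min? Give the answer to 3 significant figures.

Species balance on tank i: dCᵢ/dt = (Cᵢ₋₁ − Cᵢ)/τᵢ with τᵢ = Vᵢ/Q.
τ₁ = 52.9/1.78 = 29.719 min; τ₂ = 71.1/1.78 = 39.944 min.
Solving the cascade with C₁(0)=C₂(0)=0 gives C₂(t) = C_in[1 − (τ₁ e^(−t/τ₁) − τ₂ e^(−t/τ₂))/(τ₁ − τ₂)].
At t = 29.3: e^(−t/τ₁) = 0.37310, e^(−t/τ₂) = 0.48021.
C₂ = 3.83·[1 − (29.719·0.37310 − 39.944·0.48021)/(-10.225)] = 3.83·0.20847 = 0.79845 g/L.

0.798 g/L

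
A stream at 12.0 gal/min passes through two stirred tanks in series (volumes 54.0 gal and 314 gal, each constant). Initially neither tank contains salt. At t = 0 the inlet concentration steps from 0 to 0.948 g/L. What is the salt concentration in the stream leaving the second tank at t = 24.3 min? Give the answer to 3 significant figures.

0.497 g/L

Time constants: τᵢ = Vᵢ/Q for each well-mixed tank.
τ₁ = 54.0/12.0 = 4.5000 min; τ₂ = 314/12.0 = 26.167 min.
Tank 1: C₁ = C_in(1 − e^(−t/τ₁)). Tank 2 (τ₁ ≠ τ₂): C₂ = C_in[1 − (τ₁ e^(−t/τ₁) − τ₂ e^(−t/τ₂))/(τ₁ − τ₂)].
At t = 24.3: e^(−t/τ₁) = 0.0045166, e^(−t/τ₂) = 0.39508.
C₂ = 0.948·[1 − (4.5000·0.0045166 − 26.167·0.39508)/(-21.667)] = 0.948·0.52380 = 0.49656 g/L.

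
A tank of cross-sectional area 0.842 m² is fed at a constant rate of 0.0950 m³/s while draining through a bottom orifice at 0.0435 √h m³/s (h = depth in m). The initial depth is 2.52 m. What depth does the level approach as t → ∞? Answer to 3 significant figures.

A dh/dt = Q_in − 0.0435 √h. Steady state requires inflow = outflow:
Q_in = 0.0435 √h_ss ⇒ √h_ss = 0.0950/0.0435 = 2.1839.
h_ss = 2.1839² = 4.7695 m. (Since h₀ = 2.52 m < h_ss, the level will rise toward this value.)

4.77 m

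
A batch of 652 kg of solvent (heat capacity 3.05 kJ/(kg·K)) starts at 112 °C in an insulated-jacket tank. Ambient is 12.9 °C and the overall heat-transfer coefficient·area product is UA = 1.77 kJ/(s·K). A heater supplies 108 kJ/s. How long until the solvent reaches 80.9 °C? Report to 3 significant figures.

Lumped-capacitance energy balance: M c_p dT/dt = UA(T_amb − T) + Q̇.
τ = M c_p/UA = 1123.5 s; T_ss = T_amb + Q̇/UA = 12.9 + 108/1.77 = 73.917 °C.
T(t) = T_ss + (T₀ − T_ss)e^(−t/τ); set T = 80.9:
t = −τ ln[(T − T_ss)/(T₀ − T_ss)] = −1123.5 · ln(0.18336) = 1905.8 s.

1910 s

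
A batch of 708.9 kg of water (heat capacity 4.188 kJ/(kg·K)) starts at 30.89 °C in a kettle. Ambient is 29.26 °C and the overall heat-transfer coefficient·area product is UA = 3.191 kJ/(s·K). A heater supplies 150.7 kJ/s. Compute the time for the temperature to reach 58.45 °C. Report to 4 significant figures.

First-law balance (no shaft work): M c_p dT/dt = −UA(T − T_amb) + Q̇.
τ = M c_p/UA = 930.390 s; T_ss = T_amb + Q̇/UA = 29.26 + 150.7/3.191 = 76.4866 °C.
T(t) = T_ss + (T₀ − T_ss)e^(−t/τ); set T = 58.45:
t = −τ ln[(T − T_ss)/(T₀ − T_ss)] = −930.390 · ln(0.395569) = 862.872 s.

862.9 s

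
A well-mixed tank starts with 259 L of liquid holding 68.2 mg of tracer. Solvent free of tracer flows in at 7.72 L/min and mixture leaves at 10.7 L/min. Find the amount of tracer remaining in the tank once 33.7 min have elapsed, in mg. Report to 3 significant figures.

Let m(t) be the amount of tracer. Volume: V(t) = V₀ + (Q_in − Q_out) t = 259 − 2.9800 t; V(33.7) = 158.57 L.
No tracer enters, so dm/dt = −Q_out · (m/V).
dm/m = −Q_out dt/(V₀ − 2.9800 t); integrating gives ln(m/m₀) = −(Q_out/(Q_in−Q_out)) ln(V/V₀).
m = m₀ (V₀/V)^(Q_out/(Q_in−Q_out)) = 68.2 × (259/158.57)^(-3.5906) = 11.715 mg.

11.7 mg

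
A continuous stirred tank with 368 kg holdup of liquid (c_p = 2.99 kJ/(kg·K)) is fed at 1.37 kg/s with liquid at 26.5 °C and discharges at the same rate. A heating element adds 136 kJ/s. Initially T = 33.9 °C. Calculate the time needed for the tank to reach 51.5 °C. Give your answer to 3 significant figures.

308 s

M c_p dT/dt = ṁ c_p (T_in − T) + Q̇.
τ = M/ṁ = 268.61 s; T_ss = T_in + Q̇/(ṁ c_p) = 59.701 °C.
T(t) = T_ss + (T₀ − T_ss) e^(−t/τ). Set T = 51.5:
e^(−t/τ) = (51.5 − 59.701)/(33.9 − 59.701) = 0.31785
t = −268.61 · ln(0.31785) = 307.88 s.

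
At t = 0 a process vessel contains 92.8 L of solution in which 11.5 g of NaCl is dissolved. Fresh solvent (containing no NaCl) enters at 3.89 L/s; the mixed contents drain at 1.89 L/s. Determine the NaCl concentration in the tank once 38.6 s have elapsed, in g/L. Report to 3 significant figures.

Let m(t) be the amount of NaCl. Volume: V(t) = V₀ + (Q_in − Q_out) t = 92.8 + 2.0000 t; V(38.6) = 170.00 L.
Solute balance: dm/dt = 0 − Q_out C = −Q_out m/V(t).
Separate: dm/m = −Q_out dt/V(t) ⇒ ln(m/m₀) = −(Q_out/(Q_in−Q_out)) ln(V/V₀).
m = m₀ (V₀/V)^(Q_out/(Q_in−Q_out)) = 11.5 × (92.8/170.00)^(0.94500) = 6.4902 g.
C = m/V = 6.4902/170.00 = 0.038178 g/L.

0.0382 g/L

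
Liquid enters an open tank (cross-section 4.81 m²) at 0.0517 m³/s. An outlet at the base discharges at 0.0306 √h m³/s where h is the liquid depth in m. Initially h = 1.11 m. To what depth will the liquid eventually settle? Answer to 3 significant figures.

Unsteady balance on liquid volume: A dh/dt = Q_in − 0.0306 √h. At steady state dh/dt = 0:
Q_in = 0.0306 √h_ss ⇒ √h_ss = 0.0517/0.0306 = 1.6895.
h_ss = 1.6895² = 2.8546 m. (Since h₀ = 1.11 m < h_ss, the level will rise toward this value.)

2.85 m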